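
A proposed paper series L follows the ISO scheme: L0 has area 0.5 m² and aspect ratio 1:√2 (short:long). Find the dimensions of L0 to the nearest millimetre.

Let the short side be w mm. Then w · w√2 = 0.5 m² = 500,000 mm².
w² = 500,000/√2, so w ≈ 594.6 mm; long side = w√2 ≈ 840.9 mm.

595 × 841 mm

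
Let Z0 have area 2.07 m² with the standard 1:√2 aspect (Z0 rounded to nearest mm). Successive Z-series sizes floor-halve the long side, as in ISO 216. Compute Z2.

605 × 855 mm

Let Z0's short side be w mm. w · w√2 = 2.07 m² = 2,070,000 mm², so w ≈ 1209.8 mm and w√2 ≈ 1711.0 mm → Z0 = 1210 × 1711 mm.
Z1: ⌊1711/2⌋ × 1210 = 855 × 1210 mm
Z2: ⌊1210/2⌋ × 855 = 605 × 855 mm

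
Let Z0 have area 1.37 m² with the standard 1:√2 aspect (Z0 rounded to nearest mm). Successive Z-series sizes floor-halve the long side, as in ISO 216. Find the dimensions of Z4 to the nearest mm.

246 × 348 mm

Let Z0's short side be w mm. w · w√2 = 1.37 m² = 1,370,000 mm², so w ≈ 984.2 mm and w√2 ≈ 1391.9 mm → Z0 = 984 × 1392 mm.
Z1: ⌊1392/2⌋ × 984 = 696 × 984 mm
Z2: ⌊984/2⌋ × 696 = 492 × 696 mm
Z3: ⌊696/2⌋ × 492 = 348 × 492 mm
Z4: ⌊492/2⌋ × 348 = 246 × 348 mm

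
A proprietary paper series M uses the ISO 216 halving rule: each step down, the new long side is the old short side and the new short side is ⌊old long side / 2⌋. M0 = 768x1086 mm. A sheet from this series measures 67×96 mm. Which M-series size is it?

M0: 768 × 1086 mm
M1: 543 × 768 mm
M2: 384 × 543 mm
M3: 271 × 384 mm
M4: 192 × 271 mm
M5: 135 × 192 mm
M6: 96 × 135 mm
M7: 67 × 96 mm
M8: 48 × 67 mm
→ matches M7.

M7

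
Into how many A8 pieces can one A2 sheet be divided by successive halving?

64

A2 = 420 × 594 mm; A8 = 52 × 74 mm.
Each halving step doubles the count; 6 steps from A2 to A8.
2^6 = 64.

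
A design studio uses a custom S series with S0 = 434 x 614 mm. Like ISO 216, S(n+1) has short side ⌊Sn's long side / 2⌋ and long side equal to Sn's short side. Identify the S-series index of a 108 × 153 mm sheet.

S4

S0: 434 × 614 mm
S1: 307 × 434 mm
S2: 217 × 307 mm
S3: 153 × 217 mm
S4: 108 × 153 mm
S5: 76 × 108 mm
→ matches S4.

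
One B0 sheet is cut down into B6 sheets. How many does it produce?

B0 = 1000 × 1414 mm; B6 = 125 × 176 mm.
Each halving step doubles the count; 6 steps from B0 to B6.
2^6 = 64.

64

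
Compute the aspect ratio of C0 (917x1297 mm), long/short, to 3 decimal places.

1297 / 917 = 1.414
Matches √2 ≈ 1.414 — the ISO 216 defining ratio.

1.414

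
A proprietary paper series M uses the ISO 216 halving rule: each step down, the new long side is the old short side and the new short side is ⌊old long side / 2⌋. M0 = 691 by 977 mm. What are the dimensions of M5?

122 × 172 mm

M1 = 488 × 691 mm (from M0 by 1 halving).
M2: ⌊691/2⌋ × 488 = 345 × 488 mm
M3: ⌊488/2⌋ × 345 = 244 × 345 mm
M4: ⌊345/2⌋ × 244 = 172 × 244 mm
M5: ⌊244/2⌋ × 172 = 122 × 172 mm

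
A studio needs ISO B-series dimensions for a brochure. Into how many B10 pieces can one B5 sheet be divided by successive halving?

32

B5 = 176 × 250 mm; B10 = 31 × 44 mm.
Each halving step doubles the count; 5 steps from B5 to B10.
2^5 = 32.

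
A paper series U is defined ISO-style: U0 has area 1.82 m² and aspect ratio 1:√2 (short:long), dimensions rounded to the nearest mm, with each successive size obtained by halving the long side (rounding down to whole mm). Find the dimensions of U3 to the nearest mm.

Let U0's short side be w mm. w · w√2 = 1.82 m² = 1,820,000 mm², so w ≈ 1134.4 mm and w√2 ≈ 1604.3 mm → U0 = 1134 × 1604 mm.
U1: ⌊1604/2⌋ × 1134 = 802 × 1134 mm
U2: ⌊1134/2⌋ × 802 = 567 × 802 mm
U3: ⌊802/2⌋ × 567 = 401 × 567 mm

401 × 567 mm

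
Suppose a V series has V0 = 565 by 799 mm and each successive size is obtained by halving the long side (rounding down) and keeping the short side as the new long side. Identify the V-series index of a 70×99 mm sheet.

V0: 565 × 799 mm
V1: 399 × 565 mm
V2: 282 × 399 mm
V3: 199 × 282 mm
V4: 141 × 199 mm
V5: 99 × 141 mm
V6: 70 × 99 mm
V7: 49 × 70 mm
→ matches V6.

V6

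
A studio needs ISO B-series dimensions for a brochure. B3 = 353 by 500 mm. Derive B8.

62 × 88 mm

B4: ⌊500/2⌋ × 353 = 250 × 353 mm
B5: ⌊353/2⌋ × 250 = 176 × 250 mm
B6: ⌊250/2⌋ × 176 = 125 × 176 mm
B7: ⌊176/2⌋ × 125 = 88 × 125 mm
B8: ⌊125/2⌋ × 88 = 62 × 88 mm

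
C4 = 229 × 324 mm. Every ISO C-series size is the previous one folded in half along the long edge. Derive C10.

C5: ⌊324/2⌋ × 229 = 162 × 229 mm
C6: ⌊229/2⌋ × 162 = 114 × 162 mm
C7: ⌊162/2⌋ × 114 = 81 × 114 mm
C8: ⌊114/2⌋ × 81 = 57 × 81 mm
C9: ⌊81/2⌋ × 57 = 40 × 57 mm
C10: ⌊57/2⌋ × 40 = 28 × 40 mm

28 × 40 mm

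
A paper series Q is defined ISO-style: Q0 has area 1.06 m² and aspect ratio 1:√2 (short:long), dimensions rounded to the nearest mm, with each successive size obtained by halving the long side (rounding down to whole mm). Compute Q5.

Let Q0's short side be w mm. w · w√2 = 1.06 m² = 1,060,000 mm², so w ≈ 865.8 mm and w√2 ≈ 1224.4 mm → Q0 = 866 × 1224 mm.
Q1: ⌊1224/2⌋ × 866 = 612 × 866 mm
Q2: ⌊866/2⌋ × 612 = 433 × 612 mm
Q3: ⌊612/2⌋ × 433 = 306 × 433 mm
Q4: ⌊433/2⌋ × 306 = 216 × 306 mm
Q5: ⌊306/2⌋ × 216 = 153 × 216 mm

153 × 216 mm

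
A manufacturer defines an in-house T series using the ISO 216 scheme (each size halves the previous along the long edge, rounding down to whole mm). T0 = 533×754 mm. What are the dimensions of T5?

94 × 133 mm

T1: ⌊754/2⌋ × 533 = 377 × 533 mm
T2: ⌊533/2⌋ × 377 = 266 × 377 mm
T3: ⌊377/2⌋ × 266 = 188 × 266 mm
T4: ⌊266/2⌋ × 188 = 133 × 188 mm
T5: ⌊188/2⌋ × 133 = 94 × 133 mm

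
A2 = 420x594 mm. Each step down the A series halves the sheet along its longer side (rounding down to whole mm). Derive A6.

105 × 148 mm

A3: ⌊594/2⌋ × 420 = 297 × 420 mm
A4: ⌊420/2⌋ × 297 = 210 × 297 mm
A5: ⌊297/2⌋ × 210 = 148 × 210 mm
A6: ⌊210/2⌋ × 148 = 105 × 148 mm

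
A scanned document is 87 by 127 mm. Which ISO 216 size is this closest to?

Aspect ratio 127/87 ≈ 1.460 (ISO target is √2 ≈ 1.414).
In the B-series (B0 = 1000 × 1414 mm): B7 = 88 × 125 mm.
Off by 3 mm total — nearest standard size.

B7 (88 × 125 mm)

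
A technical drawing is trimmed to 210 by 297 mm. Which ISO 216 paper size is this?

A4 (210 × 297 mm)

Aspect ratio 297/210 ≈ 1.414 — close to the ISO √2 ≈ 1.414.
In the A-series (A0 area = 1 m²): A4 = 210 × 297 mm.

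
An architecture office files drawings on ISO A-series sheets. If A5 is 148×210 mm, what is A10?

A6: ⌊210/2⌋ × 148 = 105 × 148 mm
A7: ⌊148/2⌋ × 105 = 74 × 105 mm
A8: ⌊105/2⌋ × 74 = 52 × 74 mm
A9: ⌊74/2⌋ × 52 = 37 × 52 mm
A10: ⌊52/2⌋ × 37 = 26 × 37 mm

26 × 37 mm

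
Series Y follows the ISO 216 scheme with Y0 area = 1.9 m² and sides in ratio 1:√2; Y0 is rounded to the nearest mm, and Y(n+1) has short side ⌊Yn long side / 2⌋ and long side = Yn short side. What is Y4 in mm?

Let Y0's short side be w mm. w · w√2 = 1.9 m² = 1,900,000 mm², so w ≈ 1159.1 mm and w√2 ≈ 1639.2 mm → Y0 = 1159 × 1639 mm.
Y1: ⌊1639/2⌋ × 1159 = 819 × 1159 mm
Y2: ⌊1159/2⌋ × 819 = 579 × 819 mm
Y3: ⌊819/2⌋ × 579 = 409 × 579 mm
Y4: ⌊579/2⌋ × 409 = 289 × 409 mm

289 × 409 mm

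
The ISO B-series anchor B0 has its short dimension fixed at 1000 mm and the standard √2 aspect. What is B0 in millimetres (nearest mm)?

1000 × 1414 mm

Short side = 1000 mm; long side = 1000√2 ≈ 1414.2 mm.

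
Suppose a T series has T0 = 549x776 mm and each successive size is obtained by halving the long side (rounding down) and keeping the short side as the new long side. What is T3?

194 × 274 mm

T1 = 388 × 549 mm (from T0 by 1 halving).
T2: ⌊549/2⌋ × 388 = 274 × 388 mm
T3: ⌊388/2⌋ × 274 = 194 × 274 mm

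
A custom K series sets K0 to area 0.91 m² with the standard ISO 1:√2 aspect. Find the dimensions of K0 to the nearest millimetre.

802 × 1134 mm

Let the short side be w mm. Then w · w√2 = 0.91 m² = 910,000 mm².
w² = 910,000/√2, so w ≈ 802.2 mm; long side = w√2 ≈ 1134.4 mm.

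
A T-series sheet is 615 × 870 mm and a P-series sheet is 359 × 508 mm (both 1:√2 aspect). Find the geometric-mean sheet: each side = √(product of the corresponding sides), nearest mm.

470 × 665 mm

Short side: √(615 · 359) = √220785 ≈ 469.9 → 470 mm
Long side: √(870 · 508) = √441960 ≈ 664.8 → 665 mm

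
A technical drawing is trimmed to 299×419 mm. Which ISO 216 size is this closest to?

Aspect ratio 419/299 ≈ 1.401 — close to the ISO √2 ≈ 1.414.
In the A-series (A0 area = 1 m²): A3 = 297 × 420 mm.
Off by 3 mm total — nearest standard size.

A3 (297 × 420 mm)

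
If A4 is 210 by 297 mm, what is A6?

105 × 148 mm

A5: ⌊297/2⌋ × 210 = 148 × 210 mm
A6: ⌊210/2⌋ × 148 = 105 × 148 mm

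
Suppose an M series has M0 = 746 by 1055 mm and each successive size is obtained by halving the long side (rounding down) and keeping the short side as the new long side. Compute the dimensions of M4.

M1: ⌊1055/2⌋ × 746 = 527 × 746 mm
M2: ⌊746/2⌋ × 527 = 373 × 527 mm
M3: ⌊527/2⌋ × 373 = 263 × 373 mm
M4: ⌊373/2⌋ × 263 = 186 × 263 mm

186 × 263 mm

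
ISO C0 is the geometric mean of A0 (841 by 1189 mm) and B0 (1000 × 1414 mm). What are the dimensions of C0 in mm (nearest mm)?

917 × 1297 mm

Short: √(841 · 1000) = √841000 ≈ 917.1 mm.
Long: √(1189 · 1414) = √1681246 ≈ 1296.6 mm.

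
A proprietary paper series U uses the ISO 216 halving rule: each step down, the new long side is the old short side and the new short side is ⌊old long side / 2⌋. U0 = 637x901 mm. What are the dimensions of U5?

U1 = 450 × 637 mm (from U0 by 1 halving).
U2: ⌊637/2⌋ × 450 = 318 × 450 mm
U3: ⌊450/2⌋ × 318 = 225 × 318 mm
U4: ⌊318/2⌋ × 225 = 159 × 225 mm
U5: ⌊225/2⌋ × 159 = 112 × 159 mm

112 × 159 mm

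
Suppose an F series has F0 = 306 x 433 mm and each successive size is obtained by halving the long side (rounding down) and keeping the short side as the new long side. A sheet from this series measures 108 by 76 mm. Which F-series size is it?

F4

F0: 306 × 433 mm
F1: 216 × 306 mm
F2: 153 × 216 mm
F3: 108 × 153 mm
F4: 76 × 108 mm
F5: 54 × 76 mm
→ matches F4.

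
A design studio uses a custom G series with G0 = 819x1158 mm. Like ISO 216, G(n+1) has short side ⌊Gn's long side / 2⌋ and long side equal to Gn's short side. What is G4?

204 × 289 mm

G1: ⌊1158/2⌋ × 819 = 579 × 819 mm
G2: ⌊819/2⌋ × 579 = 409 × 579 mm
G3: ⌊579/2⌋ × 409 = 289 × 409 mm
G4: ⌊409/2⌋ × 289 = 204 × 289 mm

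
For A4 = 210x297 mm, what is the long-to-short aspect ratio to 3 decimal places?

297 / 210 = 1.414
Matches √2 ≈ 1.414 — the ISO 216 defining ratio.

1.414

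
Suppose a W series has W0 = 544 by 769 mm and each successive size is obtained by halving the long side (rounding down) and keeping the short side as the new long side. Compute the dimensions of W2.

272 × 384 mm

W1: ⌊769/2⌋ × 544 = 384 × 544 mm
W2: ⌊544/2⌋ × 384 = 272 × 384 mm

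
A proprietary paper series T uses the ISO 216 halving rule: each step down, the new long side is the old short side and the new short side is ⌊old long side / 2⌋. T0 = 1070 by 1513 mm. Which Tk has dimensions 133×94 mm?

T7

T0: 1070 × 1513 mm
T1: 756 × 1070 mm
T2: 535 × 756 mm
T3: 378 × 535 mm
T4: 267 × 378 mm
T5: 189 × 267 mm
T6: 133 × 189 mm
T7: 94 × 133 mm
T8: 66 × 94 mm
→ matches T7.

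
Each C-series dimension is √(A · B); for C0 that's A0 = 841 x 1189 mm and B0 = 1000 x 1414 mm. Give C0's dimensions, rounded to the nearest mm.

917 × 1297 mm

Short: √(841 · 1000) = √841000 ≈ 917.1 mm.
Long: √(1189 · 1414) = √1681246 ≈ 1296.6 mm.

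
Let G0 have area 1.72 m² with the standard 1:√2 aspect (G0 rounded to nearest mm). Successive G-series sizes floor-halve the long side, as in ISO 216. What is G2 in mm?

Let G0's short side be w mm. w · w√2 = 1.72 m² = 1,720,000 mm², so w ≈ 1102.8 mm and w√2 ≈ 1559.6 mm → G0 = 1103 × 1560 mm.
G1: ⌊1560/2⌋ × 1103 = 780 × 1103 mm
G2: ⌊1103/2⌋ × 780 = 551 × 780 mm

551 × 780 mm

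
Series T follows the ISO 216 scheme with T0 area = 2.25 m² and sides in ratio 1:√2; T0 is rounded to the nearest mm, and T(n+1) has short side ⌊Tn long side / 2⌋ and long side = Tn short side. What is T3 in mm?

446 × 630 mm

Let T0's short side be w mm. w · w√2 = 2.25 m² = 2,250,000 mm², so w ≈ 1261.3 mm and w√2 ≈ 1783.8 mm → T0 = 1261 × 1784 mm.
T1: ⌊1784/2⌋ × 1261 = 892 × 1261 mm
T2: ⌊1261/2⌋ × 892 = 630 × 892 mm
T3: ⌊892/2⌋ × 630 = 446 × 630 mm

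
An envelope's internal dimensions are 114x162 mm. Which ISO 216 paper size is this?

C6 (114 × 162 mm)

Aspect ratio 162/114 ≈ 1.421 — close to the ISO √2 ≈ 1.414.
In the C-series (envelope sizes, between A and B): C6 = 114 × 162 mm.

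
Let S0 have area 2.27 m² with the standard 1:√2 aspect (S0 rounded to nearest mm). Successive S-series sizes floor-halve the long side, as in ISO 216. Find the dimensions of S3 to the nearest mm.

448 × 633 mm

Let S0's short side be w mm. w · w√2 = 2.27 m² = 2,270,000 mm², so w ≈ 1266.9 mm and w√2 ≈ 1791.7 mm → S0 = 1267 × 1792 mm.
S1: ⌊1792/2⌋ × 1267 = 896 × 1267 mm
S2: ⌊1267/2⌋ × 896 = 633 × 896 mm
S3: ⌊896/2⌋ × 633 = 448 × 633 mm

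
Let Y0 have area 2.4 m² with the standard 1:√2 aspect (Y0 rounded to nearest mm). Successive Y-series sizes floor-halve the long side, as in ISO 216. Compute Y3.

Let Y0's short side be w mm. w · w√2 = 2.4 m² = 2,400,000 mm², so w ≈ 1302.7 mm and w√2 ≈ 1842.3 mm → Y0 = 1303 × 1842 mm.
Y1: ⌊1842/2⌋ × 1303 = 921 × 1303 mm
Y2: ⌊1303/2⌋ × 921 = 651 × 921 mm
Y3: ⌊921/2⌋ × 651 = 460 × 651 mm

460 × 651 mm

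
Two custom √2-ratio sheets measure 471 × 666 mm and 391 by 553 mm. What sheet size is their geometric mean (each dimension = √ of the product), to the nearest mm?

429 × 607 mm

Short side: √(471 · 391) = √184161 ≈ 429.1 → 429 mm
Long side: √(666 · 553) = √368298 ≈ 606.9 → 607 mm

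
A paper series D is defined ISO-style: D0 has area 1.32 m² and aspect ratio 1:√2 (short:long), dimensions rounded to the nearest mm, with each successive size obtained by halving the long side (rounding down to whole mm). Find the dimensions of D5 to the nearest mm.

Let D0's short side be w mm. w · w√2 = 1.32 m² = 1,320,000 mm², so w ≈ 966.1 mm and w√2 ≈ 1366.3 mm → D0 = 966 × 1366 mm.
D1: ⌊1366/2⌋ × 966 = 683 × 966 mm
D2: ⌊966/2⌋ × 683 = 483 × 683 mm
D3: ⌊683/2⌋ × 483 = 341 × 483 mm
D4: ⌊483/2⌋ × 341 = 241 × 341 mm
D5: ⌊341/2⌋ × 241 = 170 × 241 mm

170 × 241 mm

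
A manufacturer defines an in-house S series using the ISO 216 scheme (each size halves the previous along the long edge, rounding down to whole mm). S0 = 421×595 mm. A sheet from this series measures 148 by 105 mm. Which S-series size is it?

S0: 421 × 595 mm
S1: 297 × 421 mm
S2: 210 × 297 mm
S3: 148 × 210 mm
S4: 105 × 148 mm
S5: 74 × 105 mm
→ matches S4.

S4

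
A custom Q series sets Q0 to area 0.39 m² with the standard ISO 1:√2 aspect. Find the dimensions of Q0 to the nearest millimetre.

Let the short side be w mm. Then w · w√2 = 0.39 m² = 390,000 mm².
w² = 390,000/√2, so w ≈ 525.1 mm; long side = w√2 ≈ 742.7 mm.

525 × 743 mm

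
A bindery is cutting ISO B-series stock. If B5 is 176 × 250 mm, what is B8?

62 × 88 mm

B6: ⌊250/2⌋ × 176 = 125 × 176 mm
B7: ⌊176/2⌋ × 125 = 88 × 125 mm
B8: ⌊125/2⌋ × 88 = 62 × 88 mm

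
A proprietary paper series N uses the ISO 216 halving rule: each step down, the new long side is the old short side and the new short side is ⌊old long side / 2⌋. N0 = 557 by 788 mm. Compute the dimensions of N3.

197 × 278 mm

N1 = 394 × 557 mm (from N0 by 1 halving).
N2: ⌊557/2⌋ × 394 = 278 × 394 mm
N3: ⌊394/2⌋ × 278 = 197 × 278 mm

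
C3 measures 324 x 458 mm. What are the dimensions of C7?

81 × 114 mm

C4: ⌊458/2⌋ × 324 = 229 × 324 mm
C5: ⌊324/2⌋ × 229 = 162 × 229 mm
C6: ⌊229/2⌋ × 162 = 114 × 162 mm
C7: ⌊162/2⌋ × 114 = 81 × 114 mm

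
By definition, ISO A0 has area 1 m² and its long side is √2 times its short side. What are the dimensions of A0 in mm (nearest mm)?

841 × 1189 mm

Let the short side be w mm. Then the long side is w√2 and w · w√2 = 10⁶ mm².
w² = 10⁶/√2, so w = 1000 / 2^(1/4) ≈ 840.9 mm; long side = 1000 · 2^(1/4) ≈ 1189.2 mm.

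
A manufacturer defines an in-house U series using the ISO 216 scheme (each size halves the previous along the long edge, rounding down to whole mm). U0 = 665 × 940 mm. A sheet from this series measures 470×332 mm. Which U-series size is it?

U2

U0: 665 × 940 mm
U1: 470 × 665 mm
U2: 332 × 470 mm
U3: 235 × 332 mm
→ matches U2.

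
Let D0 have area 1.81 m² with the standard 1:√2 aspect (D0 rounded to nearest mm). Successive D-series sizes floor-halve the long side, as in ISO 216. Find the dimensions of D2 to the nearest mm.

565 × 800 mm

Let D0's short side be w mm. w · w√2 = 1.81 m² = 1,810,000 mm², so w ≈ 1131.3 mm and w√2 ≈ 1599.9 mm → D0 = 1131 × 1600 mm.
D1: ⌊1600/2⌋ × 1131 = 800 × 1131 mm
D2: ⌊1131/2⌋ × 800 = 565 × 800 mm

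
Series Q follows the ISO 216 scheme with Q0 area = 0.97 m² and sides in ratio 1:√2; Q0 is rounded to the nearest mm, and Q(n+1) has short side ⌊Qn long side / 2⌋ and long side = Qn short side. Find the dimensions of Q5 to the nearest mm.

146 × 207 mm

Let Q0's short side be w mm. w · w√2 = 0.97 m² = 970,000 mm², so w ≈ 828.2 mm and w√2 ≈ 1171.2 mm → Q0 = 828 × 1171 mm.
Q1: ⌊1171/2⌋ × 828 = 585 × 828 mm
Q2: ⌊828/2⌋ × 585 = 414 × 585 mm
Q3: ⌊585/2⌋ × 414 = 292 × 414 mm
Q4: ⌊414/2⌋ × 292 = 207 × 292 mm
Q5: ⌊292/2⌋ × 207 = 146 × 207 mm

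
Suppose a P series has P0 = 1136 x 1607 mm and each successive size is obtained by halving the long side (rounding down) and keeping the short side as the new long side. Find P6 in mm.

P1: ⌊1607/2⌋ × 1136 = 803 × 1136 mm
P2: ⌊1136/2⌋ × 803 = 568 × 803 mm
P3: ⌊803/2⌋ × 568 = 401 × 568 mm
P4: ⌊568/2⌋ × 401 = 284 × 401 mm
P5: ⌊401/2⌋ × 284 = 200 × 284 mm
P6: ⌊284/2⌋ × 200 = 142 × 200 mm

142 × 200 mm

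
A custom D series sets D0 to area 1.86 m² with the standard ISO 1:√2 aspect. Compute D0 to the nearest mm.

1147 × 1622 mm

Let the short side be w mm. Then w · w√2 = 1.86 m² = 1,860,000 mm².
w² = 1,860,000/√2, so w ≈ 1146.8 mm; long side = w√2 ≈ 1621.9 mm.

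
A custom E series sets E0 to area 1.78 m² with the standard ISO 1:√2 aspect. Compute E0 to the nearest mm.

1122 × 1587 mm

Let the short side be w mm. Then w · w√2 = 1.78 m² = 1,780,000 mm².
w² = 1,780,000/√2, so w ≈ 1121.9 mm; long side = w√2 ≈ 1586.6 mm.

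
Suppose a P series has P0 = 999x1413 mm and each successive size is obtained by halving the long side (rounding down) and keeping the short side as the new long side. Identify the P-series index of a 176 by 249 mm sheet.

P5

P0: 999 × 1413 mm
P1: 706 × 999 mm
P2: 499 × 706 mm
P3: 353 × 499 mm
P4: 249 × 353 mm
P5: 176 × 249 mm
P6: 124 × 176 mm
→ matches P5.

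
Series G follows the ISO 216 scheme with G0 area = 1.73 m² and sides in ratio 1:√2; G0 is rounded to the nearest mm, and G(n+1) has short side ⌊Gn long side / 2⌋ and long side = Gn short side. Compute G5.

195 × 276 mm

Let G0's short side be w mm. w · w√2 = 1.73 m² = 1,730,000 mm², so w ≈ 1106.0 mm and w√2 ≈ 1564.2 mm → G0 = 1106 × 1564 mm.
G1: ⌊1564/2⌋ × 1106 = 782 × 1106 mm
G2: ⌊1106/2⌋ × 782 = 553 × 782 mm
G3: ⌊782/2⌋ × 553 = 391 × 553 mm
G4: ⌊553/2⌋ × 391 = 276 × 391 mm
G5: ⌊391/2⌋ × 276 = 195 × 276 mm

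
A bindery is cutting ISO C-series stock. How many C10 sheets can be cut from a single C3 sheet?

Each ISO step halves the sheet: 1 × C3 → 2 × C4 → 4 × C5 → 8 × C6 → …
From C3 to C10 is 7 halving steps: 2^7 = 128.

128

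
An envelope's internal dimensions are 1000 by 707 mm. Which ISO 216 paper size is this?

Aspect ratio 1000/707 ≈ 1.414 — close to the ISO √2 ≈ 1.414.
In the B-series (B0 = 1000 × 1414 mm): B1 = 707 × 1000 mm.

B1 (707 × 1000 mm)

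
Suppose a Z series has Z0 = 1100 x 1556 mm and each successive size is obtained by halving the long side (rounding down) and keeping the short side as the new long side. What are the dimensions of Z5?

Z1 = 778 × 1100 mm (from Z0 by 1 halving).
Z2: ⌊1100/2⌋ × 778 = 550 × 778 mm
Z3: ⌊778/2⌋ × 550 = 389 × 550 mm
Z4: ⌊550/2⌋ × 389 = 275 × 389 mm
Z5: ⌊389/2⌋ × 275 = 194 × 275 mm

194 × 275 mm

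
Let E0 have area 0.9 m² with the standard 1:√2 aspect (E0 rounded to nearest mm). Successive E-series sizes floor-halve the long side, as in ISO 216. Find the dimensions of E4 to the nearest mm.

Let E0's short side be w mm. w · w√2 = 0.9 m² = 900,000 mm², so w ≈ 797.7 mm and w√2 ≈ 1128.2 mm → E0 = 798 × 1128 mm.
E1: ⌊1128/2⌋ × 798 = 564 × 798 mm
E2: ⌊798/2⌋ × 564 = 399 × 564 mm
E3: ⌊564/2⌋ × 399 = 282 × 399 mm
E4: ⌊399/2⌋ × 282 = 199 × 282 mm

199 × 282 mm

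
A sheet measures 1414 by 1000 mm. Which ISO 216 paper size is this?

Aspect ratio 1414/1000 ≈ 1.414 — close to the ISO √2 ≈ 1.414.
In the B-series (B0 = 1000 × 1414 mm): B0 = 1000 × 1414 mm.

B0 (1000 × 1414 mm)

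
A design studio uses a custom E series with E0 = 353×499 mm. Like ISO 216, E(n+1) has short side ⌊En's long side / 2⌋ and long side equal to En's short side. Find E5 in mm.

E1: ⌊499/2⌋ × 353 = 249 × 353 mm
E2: ⌊353/2⌋ × 249 = 176 × 249 mm
E3: ⌊249/2⌋ × 176 = 124 × 176 mm
E4: ⌊176/2⌋ × 124 = 88 × 124 mm
E5: ⌊124/2⌋ × 88 = 62 × 88 mm

62 × 88 mm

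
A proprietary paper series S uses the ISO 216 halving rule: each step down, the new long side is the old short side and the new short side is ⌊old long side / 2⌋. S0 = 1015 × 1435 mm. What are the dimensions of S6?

S1 = 717 × 1015 mm (from S0 by 1 halving).
S2: ⌊1015/2⌋ × 717 = 507 × 717 mm
S3: ⌊717/2⌋ × 507 = 358 × 507 mm
S4: ⌊507/2⌋ × 358 = 253 × 358 mm
S5: ⌊358/2⌋ × 253 = 179 × 253 mm
S6: ⌊253/2⌋ × 179 = 126 × 179 mm

126 × 179 mm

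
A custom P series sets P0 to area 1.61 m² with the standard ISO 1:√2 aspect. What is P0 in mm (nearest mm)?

Let the short side be w mm. Then w · w√2 = 1.61 m² = 1,610,000 mm².
w² = 1,610,000/√2, so w ≈ 1067.0 mm; long side = w√2 ≈ 1508.9 mm.

1067 × 1509 mm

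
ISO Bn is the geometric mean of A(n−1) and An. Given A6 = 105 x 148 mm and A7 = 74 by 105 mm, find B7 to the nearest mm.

88 × 125 mm

Short side: √(105 · 74) = √7770 ≈ 88.1 → 88 mm
Long side: √(148 · 105) = √15540 ≈ 124.7 → 125 mm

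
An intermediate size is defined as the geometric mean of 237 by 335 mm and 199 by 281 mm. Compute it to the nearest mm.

217 × 307 mm

Short side: √(237 · 199) = √47163 ≈ 217.2 → 217 mm
Long side: √(335 · 281) = √94135 ≈ 306.8 → 307 mm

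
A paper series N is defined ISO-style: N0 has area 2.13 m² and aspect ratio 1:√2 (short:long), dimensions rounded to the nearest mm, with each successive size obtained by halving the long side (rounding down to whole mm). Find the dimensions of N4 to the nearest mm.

306 × 434 mm

Let N0's short side be w mm. w · w√2 = 2.13 m² = 2,130,000 mm², so w ≈ 1227.2 mm and w√2 ≈ 1735.6 mm → N0 = 1227 × 1736 mm.
N1: ⌊1736/2⌋ × 1227 = 868 × 1227 mm
N2: ⌊1227/2⌋ × 868 = 613 × 868 mm
N3: ⌊868/2⌋ × 613 = 434 × 613 mm
N4: ⌊613/2⌋ × 434 = 306 × 434 mm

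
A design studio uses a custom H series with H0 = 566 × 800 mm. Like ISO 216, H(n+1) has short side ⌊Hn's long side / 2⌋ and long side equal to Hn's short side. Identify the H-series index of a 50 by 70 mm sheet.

H7

H0: 566 × 800 mm
H1: 400 × 566 mm
H2: 283 × 400 mm
H3: 200 × 283 mm
H4: 141 × 200 mm
H5: 100 × 141 mm
H6: 70 × 100 mm
H7: 50 × 70 mm
H8: 35 × 50 mm
→ matches H7.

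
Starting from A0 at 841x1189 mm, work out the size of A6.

105 × 148 mm

A1: ⌊1189/2⌋ × 841 = 594 × 841 mm
A2: ⌊841/2⌋ × 594 = 420 × 594 mm
A3: ⌊594/2⌋ × 420 = 297 × 420 mm
A4: ⌊420/2⌋ × 297 = 210 × 297 mm
A5: ⌊297/2⌋ × 210 = 148 × 210 mm
A6: ⌊210/2⌋ × 148 = 105 × 148 mm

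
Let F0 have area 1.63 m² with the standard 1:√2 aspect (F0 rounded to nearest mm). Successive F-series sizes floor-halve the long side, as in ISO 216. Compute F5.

189 × 268 mm

Let F0's short side be w mm. w · w√2 = 1.63 m² = 1,630,000 mm², so w ≈ 1073.6 mm and w√2 ≈ 1518.3 mm → F0 = 1074 × 1518 mm.
F1: ⌊1518/2⌋ × 1074 = 759 × 1074 mm
F2: ⌊1074/2⌋ × 759 = 537 × 759 mm
F3: ⌊759/2⌋ × 537 = 379 × 537 mm
F4: ⌊537/2⌋ × 379 = 268 × 379 mm
F5: ⌊379/2⌋ × 268 = 189 × 268 mm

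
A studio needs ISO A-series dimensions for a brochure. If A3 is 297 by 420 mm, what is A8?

52 × 74 mm

A4: ⌊420/2⌋ × 297 = 210 × 297 mm
A5: ⌊297/2⌋ × 210 = 148 × 210 mm
A6: ⌊210/2⌋ × 148 = 105 × 148 mm
A7: ⌊148/2⌋ × 105 = 74 × 105 mm
A8: ⌊105/2⌋ × 74 = 52 × 74 mm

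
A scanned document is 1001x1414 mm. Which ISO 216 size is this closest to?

Aspect ratio 1414/1001 ≈ 1.413 — close to the ISO √2 ≈ 1.414.
In the B-series (B0 = 1000 × 1414 mm): B0 = 1000 × 1414 mm.
Off by 1 mm total — nearest standard size.

B0 (1000 × 1414 mm)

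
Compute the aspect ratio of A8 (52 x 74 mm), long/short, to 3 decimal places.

74 / 52 = 1.423
ISO 216 targets √2 ≈ 1.414; the +0.009 deviation is from mm rounding.

1.423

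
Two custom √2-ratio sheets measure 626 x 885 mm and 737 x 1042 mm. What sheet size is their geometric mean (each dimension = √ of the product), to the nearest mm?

679 × 960 mm

Short side: √(626 · 737) = √461362 ≈ 679.2 → 679 mm
Long side: √(885 · 1042) = √922170 ≈ 960.3 → 960 mm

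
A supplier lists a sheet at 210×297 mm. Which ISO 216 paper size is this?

Aspect ratio 297/210 ≈ 1.414 — close to the ISO √2 ≈ 1.414.
In the A-series (A0 area = 1 m²): A4 = 210 × 297 mm.

A4 (210 × 297 mm)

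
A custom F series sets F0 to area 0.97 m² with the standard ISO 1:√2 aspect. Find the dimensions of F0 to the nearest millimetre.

828 × 1171 mm

Let the short side be w mm. Then w · w√2 = 0.97 m² = 970,000 mm².
w² = 970,000/√2, so w ≈ 828.2 mm; long side = w√2 ≈ 1171.2 mm.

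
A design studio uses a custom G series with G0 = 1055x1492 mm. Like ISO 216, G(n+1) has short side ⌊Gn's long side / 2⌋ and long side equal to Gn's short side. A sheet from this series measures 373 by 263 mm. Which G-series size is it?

G0: 1055 × 1492 mm
G1: 746 × 1055 mm
G2: 527 × 746 mm
G3: 373 × 527 mm
G4: 263 × 373 mm
G5: 186 × 263 mm
→ matches G4.

G4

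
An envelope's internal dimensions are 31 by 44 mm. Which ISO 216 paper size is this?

Aspect ratio 44/31 ≈ 1.419 — close to the ISO √2 ≈ 1.414.
In the B-series (B0 = 1000 × 1414 mm): B10 = 31 × 44 mm.

B10 (31 × 44 mm)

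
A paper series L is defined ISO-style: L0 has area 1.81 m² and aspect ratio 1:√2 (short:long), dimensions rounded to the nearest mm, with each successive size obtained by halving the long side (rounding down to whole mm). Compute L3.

Let L0's short side be w mm. w · w√2 = 1.81 m² = 1,810,000 mm², so w ≈ 1131.3 mm and w√2 ≈ 1599.9 mm → L0 = 1131 × 1600 mm.
L1: ⌊1600/2⌋ × 1131 = 800 × 1131 mm
L2: ⌊1131/2⌋ × 800 = 565 × 800 mm
L3: ⌊800/2⌋ × 565 = 400 × 565 mm

400 × 565 mm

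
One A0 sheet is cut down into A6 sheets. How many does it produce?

64

Each ISO step halves the sheet: 1 × A0 → 2 × A1 → 4 × A2 → 8 × A3 → …
From A0 to A6 is 6 halving steps: 2^6 = 64.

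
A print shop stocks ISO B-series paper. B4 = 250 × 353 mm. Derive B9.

B5: ⌊353/2⌋ × 250 = 176 × 250 mm
B6: ⌊250/2⌋ × 176 = 125 × 176 mm
B7: ⌊176/2⌋ × 125 = 88 × 125 mm
B8: ⌊125/2⌋ × 88 = 62 × 88 mm
B9: ⌊88/2⌋ × 62 = 44 × 62 mm

44 × 62 mm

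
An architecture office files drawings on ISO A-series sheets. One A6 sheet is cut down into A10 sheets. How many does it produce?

16

Each ISO step halves the sheet: 1 × A6 → 2 × A7 → 4 × A8 → 8 × A9 → …
From A6 to A10 is 4 halving steps: 2^4 = 16.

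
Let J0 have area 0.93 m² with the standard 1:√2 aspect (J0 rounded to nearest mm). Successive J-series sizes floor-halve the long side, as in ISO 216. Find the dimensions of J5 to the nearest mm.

Let J0's short side be w mm. w · w√2 = 0.93 m² = 930,000 mm², so w ≈ 810.9 mm and w√2 ≈ 1146.8 mm → J0 = 811 × 1147 mm.
J1: ⌊1147/2⌋ × 811 = 573 × 811 mm
J2: ⌊811/2⌋ × 573 = 405 × 573 mm
J3: ⌊573/2⌋ × 405 = 286 × 405 mm
J4: ⌊405/2⌋ × 286 = 202 × 286 mm
J5: ⌊286/2⌋ × 202 = 143 × 202 mm

143 × 202 mm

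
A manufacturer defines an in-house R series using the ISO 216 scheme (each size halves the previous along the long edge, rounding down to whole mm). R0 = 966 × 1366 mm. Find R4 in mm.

R1: ⌊1366/2⌋ × 966 = 683 × 966 mm
R2: ⌊966/2⌋ × 683 = 483 × 683 mm
R3: ⌊683/2⌋ × 483 = 341 × 483 mm
R4: ⌊483/2⌋ × 341 = 241 × 341 mm

241 × 341 mm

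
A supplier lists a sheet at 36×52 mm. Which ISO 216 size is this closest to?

Aspect ratio 52/36 ≈ 1.444 (ISO target is √2 ≈ 1.414).
In the A-series (A0 area = 1 m²): A9 = 37 × 52 mm.
Off by 1 mm total — nearest standard size.

A9 (37 × 52 mm)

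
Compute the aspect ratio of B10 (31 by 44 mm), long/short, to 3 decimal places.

1.419

44 / 31 = 1.419
ISO 216 targets √2 ≈ 1.414; the +0.005 deviation is from mm rounding.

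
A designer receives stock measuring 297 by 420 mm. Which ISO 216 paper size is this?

Aspect ratio 420/297 ≈ 1.414 — close to the ISO √2 ≈ 1.414.
In the A-series (A0 area = 1 m²): A3 = 297 × 420 mm.

A3 (297 × 420 mm)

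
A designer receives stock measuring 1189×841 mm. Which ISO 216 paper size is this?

A0 (841 × 1189 mm)

Aspect ratio 1189/841 ≈ 1.414 — close to the ISO √2 ≈ 1.414.
In the A-series (A0 area = 1 m²): A0 = 841 × 1189 mm.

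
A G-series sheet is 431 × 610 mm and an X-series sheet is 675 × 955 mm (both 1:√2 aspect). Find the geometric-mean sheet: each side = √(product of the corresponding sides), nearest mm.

539 × 763 mm

Short side: √(431 · 675) = √290925 ≈ 539.4 → 539 mm
Long side: √(610 · 955) = √582550 ≈ 763.2 → 763 mm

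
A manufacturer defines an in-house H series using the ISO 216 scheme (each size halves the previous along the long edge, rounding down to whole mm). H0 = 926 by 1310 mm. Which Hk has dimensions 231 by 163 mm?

H5

H0: 926 × 1310 mm
H1: 655 × 926 mm
H2: 463 × 655 mm
H3: 327 × 463 mm
H4: 231 × 327 mm
H5: 163 × 231 mm
H6: 115 × 163 mm
→ matches H5.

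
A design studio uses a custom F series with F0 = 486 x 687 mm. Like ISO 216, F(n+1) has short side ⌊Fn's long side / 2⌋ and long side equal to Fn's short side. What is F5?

F1: ⌊687/2⌋ × 486 = 343 × 486 mm
F2: ⌊486/2⌋ × 343 = 243 × 343 mm
F3: ⌊343/2⌋ × 243 = 171 × 243 mm
F4: ⌊243/2⌋ × 171 = 121 × 171 mm
F5: ⌊171/2⌋ × 121 = 85 × 121 mm

85 × 121 mm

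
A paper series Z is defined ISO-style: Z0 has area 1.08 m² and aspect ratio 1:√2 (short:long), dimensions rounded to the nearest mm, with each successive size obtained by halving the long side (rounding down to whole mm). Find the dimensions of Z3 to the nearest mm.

Let Z0's short side be w mm. w · w√2 = 1.08 m² = 1,080,000 mm², so w ≈ 873.9 mm and w√2 ≈ 1235.9 mm → Z0 = 874 × 1236 mm.
Z1: ⌊1236/2⌋ × 874 = 618 × 874 mm
Z2: ⌊874/2⌋ × 618 = 437 × 618 mm
Z3: ⌊618/2⌋ × 437 = 309 × 437 mm

309 × 437 mm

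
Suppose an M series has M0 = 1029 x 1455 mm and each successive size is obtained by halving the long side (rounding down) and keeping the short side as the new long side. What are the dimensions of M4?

M1: ⌊1455/2⌋ × 1029 = 727 × 1029 mm
M2: ⌊1029/2⌋ × 727 = 514 × 727 mm
M3: ⌊727/2⌋ × 514 = 363 × 514 mm
M4: ⌊514/2⌋ × 363 = 257 × 363 mm

257 × 363 mm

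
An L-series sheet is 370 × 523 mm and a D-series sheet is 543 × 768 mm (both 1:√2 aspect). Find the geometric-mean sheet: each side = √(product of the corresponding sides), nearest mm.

Short side: √(370 · 543) = √200910 ≈ 448.2 → 448 mm
Long side: √(523 · 768) = √401664 ≈ 633.8 → 634 mm

448 × 634 mm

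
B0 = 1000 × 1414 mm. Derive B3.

353 × 500 mm

B1: ⌊1414/2⌋ × 1000 = 707 × 1000 mm
B2: ⌊1000/2⌋ × 707 = 500 × 707 mm
B3: ⌊707/2⌋ × 500 = 353 × 500 mm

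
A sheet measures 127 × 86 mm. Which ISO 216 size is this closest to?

Aspect ratio 127/86 ≈ 1.477 (ISO target is √2 ≈ 1.414).
In the B-series (B0 = 1000 × 1414 mm): B7 = 88 × 125 mm.
Off by 4 mm total — nearest standard size.

B7 (88 × 125 mm)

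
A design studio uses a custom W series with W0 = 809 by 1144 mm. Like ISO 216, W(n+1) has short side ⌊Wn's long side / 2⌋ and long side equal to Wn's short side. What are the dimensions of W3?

286 × 404 mm

W1: ⌊1144/2⌋ × 809 = 572 × 809 mm
W2: ⌊809/2⌋ × 572 = 404 × 572 mm
W3: ⌊572/2⌋ × 404 = 286 × 404 mm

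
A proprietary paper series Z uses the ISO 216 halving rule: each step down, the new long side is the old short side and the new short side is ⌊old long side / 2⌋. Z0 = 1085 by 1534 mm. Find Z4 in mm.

Z1: ⌊1534/2⌋ × 1085 = 767 × 1085 mm
Z2: ⌊1085/2⌋ × 767 = 542 × 767 mm
Z3: ⌊767/2⌋ × 542 = 383 × 542 mm
Z4: ⌊542/2⌋ × 383 = 271 × 383 mm

271 × 383 mm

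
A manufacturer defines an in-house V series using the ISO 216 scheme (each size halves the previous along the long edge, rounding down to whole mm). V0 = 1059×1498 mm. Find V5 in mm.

187 × 264 mm

V1: ⌊1498/2⌋ × 1059 = 749 × 1059 mm
V2: ⌊1059/2⌋ × 749 = 529 × 749 mm
V3: ⌊749/2⌋ × 529 = 374 × 529 mm
V4: ⌊529/2⌋ × 374 = 264 × 374 mm
V5: ⌊374/2⌋ × 264 = 187 × 264 mm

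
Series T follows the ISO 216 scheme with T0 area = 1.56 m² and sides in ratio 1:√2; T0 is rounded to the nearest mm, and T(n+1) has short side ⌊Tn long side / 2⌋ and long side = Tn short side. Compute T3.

371 × 525 mm

Let T0's short side be w mm. w · w√2 = 1.56 m² = 1,560,000 mm², so w ≈ 1050.3 mm and w√2 ≈ 1485.3 mm → T0 = 1050 × 1485 mm.
T1: ⌊1485/2⌋ × 1050 = 742 × 1050 mm
T2: ⌊1050/2⌋ × 742 = 525 × 742 mm
T3: ⌊742/2⌋ × 525 = 371 × 525 mm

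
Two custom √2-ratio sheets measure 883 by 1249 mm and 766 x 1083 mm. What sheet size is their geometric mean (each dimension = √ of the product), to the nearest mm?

Short side: √(883 · 766) = √676378 ≈ 822.4 → 822 mm
Long side: √(1249 · 1083) = √1352667 ≈ 1163.0 → 1163 mm

822 × 1163 mm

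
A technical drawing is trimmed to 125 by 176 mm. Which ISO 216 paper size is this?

Aspect ratio 176/125 ≈ 1.408 — close to the ISO √2 ≈ 1.414.
In the B-series (B0 = 1000 × 1414 mm): B6 = 125 × 176 mm.

B6 (125 × 176 mm)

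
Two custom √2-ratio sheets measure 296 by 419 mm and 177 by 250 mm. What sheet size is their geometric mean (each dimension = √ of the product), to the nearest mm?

Short side: √(296 · 177) = √52392 ≈ 228.9 → 229 mm
Long side: √(419 · 250) = √104750 ≈ 323.7 → 324 mm

229 × 324 mm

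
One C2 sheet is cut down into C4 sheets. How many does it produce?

Each ISO step halves the sheet: 1 × C2 → 2 × C3 → 4 × C4
From C2 to C4 is 2 halving steps: 2^2 = 4.

4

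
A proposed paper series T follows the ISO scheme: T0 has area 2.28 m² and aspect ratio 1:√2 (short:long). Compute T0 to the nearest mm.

1270 × 1796 mm

Let the short side be w mm. Then w · w√2 = 2.28 m² = 2,280,000 mm².
w² = 2,280,000/√2, so w ≈ 1269.7 mm; long side = w√2 ≈ 1795.7 mm.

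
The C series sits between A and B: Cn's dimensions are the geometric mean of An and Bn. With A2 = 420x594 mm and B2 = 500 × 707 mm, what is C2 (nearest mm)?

458 × 648 mm

Short side: √(420 · 500) = √210000 ≈ 458.3 → 458 mm
Long side: √(594 · 707) = √419958 ≈ 648.0 → 648 mm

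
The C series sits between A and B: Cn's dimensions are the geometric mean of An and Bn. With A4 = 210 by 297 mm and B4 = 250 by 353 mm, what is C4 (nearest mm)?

229 × 324 mm

Short side: √(210 · 250) = √52500 ≈ 229.1 → 229 mm
Long side: √(297 · 353) = √104841 ≈ 323.8 → 324 mm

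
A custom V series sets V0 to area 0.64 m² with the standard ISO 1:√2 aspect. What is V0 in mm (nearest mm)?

Let the short side be w mm. Then w · w√2 = 0.64 m² = 640,000 mm².
w² = 640,000/√2, so w ≈ 672.7 mm; long side = w√2 ≈ 951.4 mm.

673 × 951 mm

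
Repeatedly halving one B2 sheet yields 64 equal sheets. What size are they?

64 = 2^6, so 6 halving steps.
B2 → B3 → … → B8 after 6 steps.

B8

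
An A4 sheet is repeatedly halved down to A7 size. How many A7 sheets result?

A4 = 210 × 297 mm; A7 = 74 × 105 mm.
Each halving step doubles the count; 3 steps from A4 to A7.
2^3 = 8.

8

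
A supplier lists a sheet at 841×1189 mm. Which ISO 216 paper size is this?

Aspect ratio 1189/841 ≈ 1.414 — close to the ISO √2 ≈ 1.414.
In the A-series (A0 area = 1 m²): A0 = 841 × 1189 mm.

A0 (841 × 1189 mm)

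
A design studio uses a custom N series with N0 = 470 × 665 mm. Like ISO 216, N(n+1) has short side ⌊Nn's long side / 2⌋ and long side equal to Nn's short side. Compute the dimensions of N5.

N1 = 332 × 470 mm (from N0 by 1 halving).
N2: ⌊470/2⌋ × 332 = 235 × 332 mm
N3: ⌊332/2⌋ × 235 = 166 × 235 mm
N4: ⌊235/2⌋ × 166 = 117 × 166 mm
N5: ⌊166/2⌋ × 117 = 83 × 117 mm

83 × 117 mm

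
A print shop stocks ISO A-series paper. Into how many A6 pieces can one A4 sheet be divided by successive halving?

4

Each ISO step halves the sheet: 1 × A4 → 2 × A5 → 4 × A6
From A4 to A6 is 2 halving steps: 2^2 = 4.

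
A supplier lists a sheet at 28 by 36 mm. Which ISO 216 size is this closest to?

A10 (26 × 37 mm)

Aspect ratio 36/28 ≈ 1.286 (ISO target is √2 ≈ 1.414).
In the A-series (A0 area = 1 m²): A10 = 26 × 37 mm.
Off by 3 mm total — nearest standard size.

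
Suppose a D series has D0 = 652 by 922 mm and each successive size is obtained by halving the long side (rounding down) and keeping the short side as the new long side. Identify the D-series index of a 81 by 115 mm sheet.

D6

D0: 652 × 922 mm
D1: 461 × 652 mm
D2: 326 × 461 mm
D3: 230 × 326 mm
D4: 163 × 230 mm
D5: 115 × 163 mm
D6: 81 × 115 mm
D7: 57 × 81 mm
→ matches D6.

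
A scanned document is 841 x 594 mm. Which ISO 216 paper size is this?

A1 (594 × 841 mm)

Aspect ratio 841/594 ≈ 1.416 — close to the ISO √2 ≈ 1.414.
In the A-series (A0 area = 1 m²): A1 = 594 × 841 mm.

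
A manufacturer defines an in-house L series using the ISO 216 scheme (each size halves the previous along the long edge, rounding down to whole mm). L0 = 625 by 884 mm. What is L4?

L1: ⌊884/2⌋ × 625 = 442 × 625 mm
L2: ⌊625/2⌋ × 442 = 312 × 442 mm
L3: ⌊442/2⌋ × 312 = 221 × 312 mm
L4: ⌊312/2⌋ × 221 = 156 × 221 mm

156 × 221 mm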